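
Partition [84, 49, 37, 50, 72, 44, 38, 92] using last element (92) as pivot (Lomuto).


Pivot: 92
  84 <= 92: advance i (no swap)
  49 <= 92: advance i (no swap)
  37 <= 92: advance i (no swap)
  50 <= 92: advance i (no swap)
  72 <= 92: advance i (no swap)
  44 <= 92: advance i (no swap)
  38 <= 92: advance i (no swap)
Place pivot at 7: [84, 49, 37, 50, 72, 44, 38, 92]

Partitioned: [84, 49, 37, 50, 72, 44, 38, 92]


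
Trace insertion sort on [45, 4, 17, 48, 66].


Initial: [45, 4, 17, 48, 66]
Insert 4: [4, 45, 17, 48, 66]
Insert 17: [4, 17, 45, 48, 66]
Insert 48: [4, 17, 45, 48, 66]
Insert 66: [4, 17, 45, 48, 66]

Sorted: [4, 17, 45, 48, 66]


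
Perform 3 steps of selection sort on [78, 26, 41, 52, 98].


Initial: [78, 26, 41, 52, 98]
Step 1: min=26 at 1
  Swap: [26, 78, 41, 52, 98]
Step 2: min=41 at 2
  Swap: [26, 41, 78, 52, 98]
Step 3: min=52 at 3
  Swap: [26, 41, 52, 78, 98]

After 3 steps: [26, 41, 52, 78, 98]


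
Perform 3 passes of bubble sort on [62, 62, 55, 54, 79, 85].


Initial: [62, 62, 55, 54, 79, 85]
Pass 1: [62, 55, 54, 62, 79, 85] (2 swaps)
Pass 2: [55, 54, 62, 62, 79, 85] (2 swaps)
Pass 3: [54, 55, 62, 62, 79, 85] (1 swaps)

After 3 passes: [54, 55, 62, 62, 79, 85]


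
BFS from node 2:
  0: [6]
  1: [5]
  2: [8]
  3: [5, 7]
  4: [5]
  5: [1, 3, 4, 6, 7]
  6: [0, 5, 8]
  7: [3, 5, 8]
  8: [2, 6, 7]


Visit 2, enqueue [8]
Visit 8, enqueue [6, 7]
Visit 6, enqueue [0, 5]
Visit 7, enqueue [3]
Visit 0, enqueue []
Visit 5, enqueue [1, 4]
Visit 3, enqueue []
Visit 1, enqueue []
Visit 4, enqueue []

BFS order: [2, 8, 6, 7, 0, 5, 3, 1, 4]


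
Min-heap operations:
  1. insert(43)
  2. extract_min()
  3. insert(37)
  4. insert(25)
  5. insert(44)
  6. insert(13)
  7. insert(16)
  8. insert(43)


insert(43) -> [43]
extract_min()->43, []
insert(37) -> [37]
insert(25) -> [25, 37]
insert(44) -> [25, 37, 44]
insert(13) -> [13, 25, 44, 37]
insert(16) -> [13, 16, 44, 37, 25]
insert(43) -> [13, 16, 43, 37, 25, 44]

Final heap: [13, 16, 43, 37, 25, 44]


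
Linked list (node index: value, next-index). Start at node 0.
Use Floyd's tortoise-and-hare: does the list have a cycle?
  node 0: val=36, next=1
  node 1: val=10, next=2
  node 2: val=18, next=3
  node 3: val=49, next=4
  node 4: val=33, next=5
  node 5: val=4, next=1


Floyd's tortoise (slow, +1) and hare (fast, +2):
  init: slow=0, fast=0
  step 1: slow=1, fast=2
  step 2: slow=2, fast=4
  step 3: slow=3, fast=1
  step 4: slow=4, fast=3
  step 5: slow=5, fast=5
  slow == fast at node 5: cycle detected

Cycle: yes


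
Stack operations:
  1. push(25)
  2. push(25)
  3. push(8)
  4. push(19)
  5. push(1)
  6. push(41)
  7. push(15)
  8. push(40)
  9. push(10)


push(25) -> [25]
push(25) -> [25, 25]
push(8) -> [25, 25, 8]
push(19) -> [25, 25, 8, 19]
push(1) -> [25, 25, 8, 19, 1]
push(41) -> [25, 25, 8, 19, 1, 41]
push(15) -> [25, 25, 8, 19, 1, 41, 15]
push(40) -> [25, 25, 8, 19, 1, 41, 15, 40]
push(10) -> [25, 25, 8, 19, 1, 41, 15, 40, 10]

Final stack: [25, 25, 8, 19, 1, 41, 15, 40, 10]


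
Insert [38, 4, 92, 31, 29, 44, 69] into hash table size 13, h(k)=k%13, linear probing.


Insert 38: h=12 -> slot 12
Insert 4: h=4 -> slot 4
Insert 92: h=1 -> slot 1
Insert 31: h=5 -> slot 5
Insert 29: h=3 -> slot 3
Insert 44: h=5, 1 probes -> slot 6
Insert 69: h=4, 3 probes -> slot 7

Table: [None, 92, None, 29, 4, 31, 44, 69, None, None, None, None, 38]


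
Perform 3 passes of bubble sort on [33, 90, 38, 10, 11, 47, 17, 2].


Initial: [33, 90, 38, 10, 11, 47, 17, 2]
Pass 1: [33, 38, 10, 11, 47, 17, 2, 90] (6 swaps)
Pass 2: [33, 10, 11, 38, 17, 2, 47, 90] (4 swaps)
Pass 3: [10, 11, 33, 17, 2, 38, 47, 90] (4 swaps)

After 3 passes: [10, 11, 33, 17, 2, 38, 47, 90]


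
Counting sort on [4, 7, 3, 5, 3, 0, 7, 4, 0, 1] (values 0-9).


Input: [4, 7, 3, 5, 3, 0, 7, 4, 0, 1]
Counts: [2, 1, 0, 2, 2, 1, 0, 2, 0, 0]

Sorted: [0, 0, 1, 3, 3, 4, 4, 5, 7, 7]


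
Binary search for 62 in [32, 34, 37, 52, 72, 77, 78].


Step 1: lo=0, hi=6, mid=3, val=52
Step 2: lo=4, hi=6, mid=5, val=77
Step 3: lo=4, hi=4, mid=4, val=72

Not found


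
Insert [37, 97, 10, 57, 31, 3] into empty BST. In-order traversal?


Insert 37: root
Insert 97: R from 37
Insert 10: L from 37
Insert 57: R from 37 -> L from 97
Insert 31: L from 37 -> R from 10
Insert 3: L from 37 -> L from 10

In-order: [3, 10, 31, 37, 57, 97]


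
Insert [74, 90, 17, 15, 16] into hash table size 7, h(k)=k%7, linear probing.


Insert 74: h=4 -> slot 4
Insert 90: h=6 -> slot 6
Insert 17: h=3 -> slot 3
Insert 15: h=1 -> slot 1
Insert 16: h=2 -> slot 2

Table: [None, 15, 16, 17, 74, None, 90]


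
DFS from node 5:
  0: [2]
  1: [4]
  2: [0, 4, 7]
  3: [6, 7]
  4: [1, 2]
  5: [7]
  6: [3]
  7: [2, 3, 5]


Visit 5, push [7]
Visit 7, push [3, 2]
Visit 2, push [4, 0]
Visit 0, push []
Visit 4, push [1]
Visit 1, push []
Visit 3, push [6]
Visit 6, push []

DFS order: [5, 7, 2, 0, 4, 1, 3, 6]


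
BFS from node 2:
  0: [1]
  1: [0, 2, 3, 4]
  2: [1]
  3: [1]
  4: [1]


Visit 2, enqueue [1]
Visit 1, enqueue [0, 3, 4]
Visit 0, enqueue []
Visit 3, enqueue []
Visit 4, enqueue []

BFS order: [2, 1, 0, 3, 4]


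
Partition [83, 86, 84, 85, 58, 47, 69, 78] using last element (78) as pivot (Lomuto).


Pivot: 78
  58 <= 78: swap -> [58, 86, 84, 85, 83, 47, 69, 78]
  47 <= 78: swap -> [58, 47, 84, 85, 83, 86, 69, 78]
  69 <= 78: swap -> [58, 47, 69, 85, 83, 86, 84, 78]
Place pivot at 3: [58, 47, 69, 78, 83, 86, 84, 85]

Partitioned: [58, 47, 69, 78, 83, 86, 84, 85]


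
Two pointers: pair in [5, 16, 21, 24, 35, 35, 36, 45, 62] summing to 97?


lo=0(5)+hi=8(62)=67
lo=1(16)+hi=8(62)=78
lo=2(21)+hi=8(62)=83
lo=3(24)+hi=8(62)=86
lo=4(35)+hi=8(62)=97

Yes: 35+62=97


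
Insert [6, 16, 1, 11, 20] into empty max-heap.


Insert 6: [6]
Insert 16: [16, 6]
Insert 1: [16, 6, 1]
Insert 11: [16, 11, 1, 6]
Insert 20: [20, 16, 1, 6, 11]

Final heap: [20, 16, 1, 6, 11]


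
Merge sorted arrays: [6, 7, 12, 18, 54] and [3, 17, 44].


Take 3 from B
Take 6 from A
Take 7 from A
Take 12 from A
Take 17 from B
Take 18 from A
Take 44 from B

Merged: [3, 6, 7, 12, 17, 18, 44, 54]


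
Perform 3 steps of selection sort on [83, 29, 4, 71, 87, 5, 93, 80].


Initial: [83, 29, 4, 71, 87, 5, 93, 80]
Step 1: min=4 at 2
  Swap: [4, 29, 83, 71, 87, 5, 93, 80]
Step 2: min=5 at 5
  Swap: [4, 5, 83, 71, 87, 29, 93, 80]
Step 3: min=29 at 5
  Swap: [4, 5, 29, 71, 87, 83, 93, 80]

After 3 steps: [4, 5, 29, 71, 87, 83, 93, 80]


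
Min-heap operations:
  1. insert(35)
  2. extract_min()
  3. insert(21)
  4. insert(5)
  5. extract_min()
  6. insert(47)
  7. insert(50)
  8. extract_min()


insert(35) -> [35]
extract_min()->35, []
insert(21) -> [21]
insert(5) -> [5, 21]
extract_min()->5, [21]
insert(47) -> [21, 47]
insert(50) -> [21, 47, 50]
extract_min()->21, [47, 50]

Final heap: [47, 50]


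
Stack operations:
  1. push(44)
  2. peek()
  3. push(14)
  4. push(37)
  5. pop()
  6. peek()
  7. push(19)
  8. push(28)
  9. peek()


push(44) -> [44]
peek()->44
push(14) -> [44, 14]
push(37) -> [44, 14, 37]
pop()->37, [44, 14]
peek()->14
push(19) -> [44, 14, 19]
push(28) -> [44, 14, 19, 28]
peek()->28

Final stack: [44, 14, 19, 28]


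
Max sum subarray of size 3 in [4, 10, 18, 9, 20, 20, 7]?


[0:3]: 32
[1:4]: 37
[2:5]: 47
[3:6]: 49
[4:7]: 47

Max: 49 at [3:6]


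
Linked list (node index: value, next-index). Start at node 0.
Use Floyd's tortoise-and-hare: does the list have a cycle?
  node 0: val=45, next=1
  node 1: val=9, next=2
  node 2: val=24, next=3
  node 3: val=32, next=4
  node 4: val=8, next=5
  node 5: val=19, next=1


Floyd's tortoise (slow, +1) and hare (fast, +2):
  init: slow=0, fast=0
  step 1: slow=1, fast=2
  step 2: slow=2, fast=4
  step 3: slow=3, fast=1
  step 4: slow=4, fast=3
  step 5: slow=5, fast=5
  slow == fast at node 5: cycle detected

Cycle: yes


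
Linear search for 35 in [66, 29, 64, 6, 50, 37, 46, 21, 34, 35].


i=0: 66!=35
i=1: 29!=35
i=2: 64!=35
i=3: 6!=35
i=4: 50!=35
i=5: 37!=35
i=6: 46!=35
i=7: 21!=35
i=8: 34!=35
i=9: 35==35 found!

Found at 9, 10 comps


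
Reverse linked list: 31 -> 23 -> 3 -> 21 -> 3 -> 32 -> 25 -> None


Step 1: curr=31, set curr.next=prev(None) | reversed so far: 31
Step 2: curr=23, set curr.next=prev(31) | reversed so far: 23 -> 31
Step 3: curr=3, set curr.next=prev(23) | reversed so far: 3 -> 23 -> 31
Step 4: curr=21, set curr.next=prev(3) | reversed so far: 21 -> 3 -> 23 -> 31
Step 5: curr=3, set curr.next=prev(21) | reversed so far: 3 -> 21 -> 3 -> 23 -> 31
Step 6: curr=32, set curr.next=prev(3) | reversed so far: 32 -> 3 -> 21 -> 3 -> 23 -> 31
Step 7: curr=25, set curr.next=prev(32) | reversed so far: 25 -> 32 -> 3 -> 21 -> 3 -> 23 -> 31

25 -> 32 -> 3 -> 21 -> 3 -> 23 -> 31 -> None


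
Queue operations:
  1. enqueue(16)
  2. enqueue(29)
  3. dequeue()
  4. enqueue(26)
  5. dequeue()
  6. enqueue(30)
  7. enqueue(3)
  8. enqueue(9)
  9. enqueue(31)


enqueue(16) -> [16]
enqueue(29) -> [16, 29]
dequeue()->16, [29]
enqueue(26) -> [29, 26]
dequeue()->29, [26]
enqueue(30) -> [26, 30]
enqueue(3) -> [26, 30, 3]
enqueue(9) -> [26, 30, 3, 9]
enqueue(31) -> [26, 30, 3, 9, 31]

Final queue: [26, 30, 3, 9, 31]


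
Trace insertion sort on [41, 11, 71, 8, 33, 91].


Initial: [41, 11, 71, 8, 33, 91]
Insert 11: [11, 41, 71, 8, 33, 91]
Insert 71: [11, 41, 71, 8, 33, 91]
Insert 8: [8, 11, 41, 71, 33, 91]
Insert 33: [8, 11, 33, 41, 71, 91]
Insert 91: [8, 11, 33, 41, 71, 91]

Sorted: [8, 11, 33, 41, 71, 91]


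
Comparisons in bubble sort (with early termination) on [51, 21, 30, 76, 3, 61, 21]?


Algorithm: bubble sort (with early termination)
Input: [51, 21, 30, 76, 3, 61, 21]
Sorted: [3, 21, 21, 30, 51, 61, 76]

20


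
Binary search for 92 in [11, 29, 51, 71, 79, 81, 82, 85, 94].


Step 1: lo=0, hi=8, mid=4, val=79
Step 2: lo=5, hi=8, mid=6, val=82
Step 3: lo=7, hi=8, mid=7, val=85
Step 4: lo=8, hi=8, mid=8, val=94

Not found


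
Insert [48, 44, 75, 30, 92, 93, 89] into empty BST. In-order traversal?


Insert 48: root
Insert 44: L from 48
Insert 75: R from 48
Insert 30: L from 48 -> L from 44
Insert 92: R from 48 -> R from 75
Insert 93: R from 48 -> R from 75 -> R from 92
Insert 89: R from 48 -> R from 75 -> L from 92

In-order: [30, 44, 48, 75, 89, 92, 93]


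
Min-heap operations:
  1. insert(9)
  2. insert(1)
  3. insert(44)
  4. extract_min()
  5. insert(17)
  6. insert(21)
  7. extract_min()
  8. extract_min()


insert(9) -> [9]
insert(1) -> [1, 9]
insert(44) -> [1, 9, 44]
extract_min()->1, [9, 44]
insert(17) -> [9, 44, 17]
insert(21) -> [9, 21, 17, 44]
extract_min()->9, [17, 21, 44]
extract_min()->17, [21, 44]

Final heap: [21, 44]


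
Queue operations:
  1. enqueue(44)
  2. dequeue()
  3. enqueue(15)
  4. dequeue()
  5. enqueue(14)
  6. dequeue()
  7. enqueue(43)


enqueue(44) -> [44]
dequeue()->44, []
enqueue(15) -> [15]
dequeue()->15, []
enqueue(14) -> [14]
dequeue()->14, []
enqueue(43) -> [43]

Final queue: [43]


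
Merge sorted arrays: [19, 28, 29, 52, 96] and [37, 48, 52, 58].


Take 19 from A
Take 28 from A
Take 29 from A
Take 37 from B
Take 48 from B
Take 52 from A
Take 52 from B
Take 58 from B

Merged: [19, 28, 29, 37, 48, 52, 52, 58, 96]


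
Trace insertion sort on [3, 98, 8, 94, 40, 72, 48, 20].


Initial: [3, 98, 8, 94, 40, 72, 48, 20]
Insert 98: [3, 98, 8, 94, 40, 72, 48, 20]
Insert 8: [3, 8, 98, 94, 40, 72, 48, 20]
Insert 94: [3, 8, 94, 98, 40, 72, 48, 20]
Insert 40: [3, 8, 40, 94, 98, 72, 48, 20]
Insert 72: [3, 8, 40, 72, 94, 98, 48, 20]
Insert 48: [3, 8, 40, 48, 72, 94, 98, 20]
Insert 20: [3, 8, 20, 40, 48, 72, 94, 98]

Sorted: [3, 8, 20, 40, 48, 72, 94, 98]


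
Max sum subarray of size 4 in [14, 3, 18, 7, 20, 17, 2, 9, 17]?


[0:4]: 42
[1:5]: 48
[2:6]: 62
[3:7]: 46
[4:8]: 48
[5:9]: 45

Max: 62 at [2:6]


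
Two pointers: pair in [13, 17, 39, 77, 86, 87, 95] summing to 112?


lo=0(13)+hi=6(95)=108
lo=1(17)+hi=6(95)=112

Yes: 17+95=112


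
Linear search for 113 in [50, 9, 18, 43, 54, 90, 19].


i=0: 50!=113
i=1: 9!=113
i=2: 18!=113
i=3: 43!=113
i=4: 54!=113
i=5: 90!=113
i=6: 19!=113

Not found, 7 comps


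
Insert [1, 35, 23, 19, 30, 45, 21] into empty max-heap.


Insert 1: [1]
Insert 35: [35, 1]
Insert 23: [35, 1, 23]
Insert 19: [35, 19, 23, 1]
Insert 30: [35, 30, 23, 1, 19]
Insert 45: [45, 30, 35, 1, 19, 23]
Insert 21: [45, 30, 35, 1, 19, 23, 21]

Final heap: [45, 30, 35, 1, 19, 23, 21]


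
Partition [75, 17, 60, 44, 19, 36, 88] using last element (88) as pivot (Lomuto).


Pivot: 88
  75 <= 88: advance i (no swap)
  17 <= 88: advance i (no swap)
  60 <= 88: advance i (no swap)
  44 <= 88: advance i (no swap)
  19 <= 88: advance i (no swap)
  36 <= 88: advance i (no swap)
Place pivot at 6: [75, 17, 60, 44, 19, 36, 88]

Partitioned: [75, 17, 60, 44, 19, 36, 88]


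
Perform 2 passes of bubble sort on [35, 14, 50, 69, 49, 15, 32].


Initial: [35, 14, 50, 69, 49, 15, 32]
Pass 1: [14, 35, 50, 49, 15, 32, 69] (4 swaps)
Pass 2: [14, 35, 49, 15, 32, 50, 69] (3 swaps)

After 2 passes: [14, 35, 49, 15, 32, 50, 69]


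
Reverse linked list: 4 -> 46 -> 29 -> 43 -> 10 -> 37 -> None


Step 1: curr=4, set curr.next=prev(None) | reversed so far: 4
Step 2: curr=46, set curr.next=prev(4) | reversed so far: 46 -> 4
Step 3: curr=29, set curr.next=prev(46) | reversed so far: 29 -> 46 -> 4
Step 4: curr=43, set curr.next=prev(29) | reversed so far: 43 -> 29 -> 46 -> 4
Step 5: curr=10, set curr.next=prev(43) | reversed so far: 10 -> 43 -> 29 -> 46 -> 4
Step 6: curr=37, set curr.next=prev(10) | reversed so far: 37 -> 10 -> 43 -> 29 -> 46 -> 4

37 -> 10 -> 43 -> 29 -> 46 -> 4 -> None


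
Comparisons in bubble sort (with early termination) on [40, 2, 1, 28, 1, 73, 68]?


Algorithm: bubble sort (with early termination)
Input: [40, 2, 1, 28, 1, 73, 68]
Sorted: [1, 1, 2, 28, 40, 68, 73]

18


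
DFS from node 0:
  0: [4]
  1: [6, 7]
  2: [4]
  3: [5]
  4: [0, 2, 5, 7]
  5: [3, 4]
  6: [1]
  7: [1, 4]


Visit 0, push [4]
Visit 4, push [7, 5, 2]
Visit 2, push []
Visit 5, push [3]
Visit 3, push []
Visit 7, push [1]
Visit 1, push [6]
Visit 6, push []

DFS order: [0, 4, 2, 5, 3, 7, 1, 6]


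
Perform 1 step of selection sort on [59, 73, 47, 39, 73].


Initial: [59, 73, 47, 39, 73]
Step 1: min=39 at 3
  Swap: [39, 73, 47, 59, 73]

After 1 step: [39, 73, 47, 59, 73]


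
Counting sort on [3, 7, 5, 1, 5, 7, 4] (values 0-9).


Input: [3, 7, 5, 1, 5, 7, 4]
Counts: [0, 1, 0, 1, 1, 2, 0, 2, 0, 0]

Sorted: [1, 3, 4, 5, 5, 7, 7]


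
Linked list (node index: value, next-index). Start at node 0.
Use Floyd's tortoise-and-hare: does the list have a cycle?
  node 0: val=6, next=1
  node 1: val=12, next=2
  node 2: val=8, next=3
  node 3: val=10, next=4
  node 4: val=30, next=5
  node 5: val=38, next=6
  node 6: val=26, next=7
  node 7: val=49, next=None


Floyd's tortoise (slow, +1) and hare (fast, +2):
  init: slow=0, fast=0
  step 1: slow=1, fast=2
  step 2: slow=2, fast=4
  step 3: slow=3, fast=6
  step 4: fast 6->7->None, no cycle

Cycle: no


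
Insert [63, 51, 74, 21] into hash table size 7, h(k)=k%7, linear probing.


Insert 63: h=0 -> slot 0
Insert 51: h=2 -> slot 2
Insert 74: h=4 -> slot 4
Insert 21: h=0, 1 probes -> slot 1

Table: [63, 21, 51, None, 74, None, None]


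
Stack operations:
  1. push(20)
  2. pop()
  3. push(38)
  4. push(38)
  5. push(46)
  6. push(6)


push(20) -> [20]
pop()->20, []
push(38) -> [38]
push(38) -> [38, 38]
push(46) -> [38, 38, 46]
push(6) -> [38, 38, 46, 6]

Final stack: [38, 38, 46, 6]


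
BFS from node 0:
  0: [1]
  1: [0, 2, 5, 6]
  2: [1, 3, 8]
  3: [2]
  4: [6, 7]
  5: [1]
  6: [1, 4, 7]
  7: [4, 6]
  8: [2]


Visit 0, enqueue [1]
Visit 1, enqueue [2, 5, 6]
Visit 2, enqueue [3, 8]
Visit 5, enqueue []
Visit 6, enqueue [4, 7]
Visit 3, enqueue []
Visit 8, enqueue []
Visit 4, enqueue []
Visit 7, enqueue []

BFS order: [0, 1, 2, 5, 6, 3, 8, 4, 7]


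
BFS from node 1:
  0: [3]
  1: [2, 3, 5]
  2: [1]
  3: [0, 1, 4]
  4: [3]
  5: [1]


Visit 1, enqueue [2, 3, 5]
Visit 2, enqueue []
Visit 3, enqueue [0, 4]
Visit 5, enqueue []
Visit 0, enqueue []
Visit 4, enqueue []

BFS order: [1, 2, 3, 5, 0, 4]


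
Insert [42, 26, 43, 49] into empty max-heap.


Insert 42: [42]
Insert 26: [42, 26]
Insert 43: [43, 26, 42]
Insert 49: [49, 43, 42, 26]

Final heap: [49, 43, 42, 26]


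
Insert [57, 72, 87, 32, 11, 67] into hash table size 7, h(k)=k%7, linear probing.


Insert 57: h=1 -> slot 1
Insert 72: h=2 -> slot 2
Insert 87: h=3 -> slot 3
Insert 32: h=4 -> slot 4
Insert 11: h=4, 1 probes -> slot 5
Insert 67: h=4, 2 probes -> slot 6

Table: [None, 57, 72, 87, 32, 11, 67]


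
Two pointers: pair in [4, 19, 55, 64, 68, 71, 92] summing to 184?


lo=0(4)+hi=6(92)=96
lo=1(19)+hi=6(92)=111
lo=2(55)+hi=6(92)=147
lo=3(64)+hi=6(92)=156
lo=4(68)+hi=6(92)=160
lo=5(71)+hi=6(92)=163

No pair found


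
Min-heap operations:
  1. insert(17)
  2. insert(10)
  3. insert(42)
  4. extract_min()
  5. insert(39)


insert(17) -> [17]
insert(10) -> [10, 17]
insert(42) -> [10, 17, 42]
extract_min()->10, [17, 42]
insert(39) -> [17, 42, 39]

Final heap: [17, 42, 39]


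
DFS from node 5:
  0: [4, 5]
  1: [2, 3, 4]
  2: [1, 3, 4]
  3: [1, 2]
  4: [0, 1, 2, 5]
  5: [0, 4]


Visit 5, push [4, 0]
Visit 0, push [4]
Visit 4, push [2, 1]
Visit 1, push [3, 2]
Visit 2, push [3]
Visit 3, push []

DFS order: [5, 0, 4, 1, 2, 3]


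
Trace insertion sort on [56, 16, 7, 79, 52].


Initial: [56, 16, 7, 79, 52]
Insert 16: [16, 56, 7, 79, 52]
Insert 7: [7, 16, 56, 79, 52]
Insert 79: [7, 16, 56, 79, 52]
Insert 52: [7, 16, 52, 56, 79]

Sorted: [7, 16, 52, 56, 79]


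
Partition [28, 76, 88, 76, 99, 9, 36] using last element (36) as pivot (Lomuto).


Pivot: 36
  28 <= 36: advance i (no swap)
  9 <= 36: swap -> [28, 9, 88, 76, 99, 76, 36]
Place pivot at 2: [28, 9, 36, 76, 99, 76, 88]

Partitioned: [28, 9, 36, 76, 99, 76, 88]


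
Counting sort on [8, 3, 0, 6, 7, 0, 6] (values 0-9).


Input: [8, 3, 0, 6, 7, 0, 6]
Counts: [2, 0, 0, 1, 0, 0, 2, 1, 1, 0]

Sorted: [0, 0, 3, 6, 6, 7, 8]


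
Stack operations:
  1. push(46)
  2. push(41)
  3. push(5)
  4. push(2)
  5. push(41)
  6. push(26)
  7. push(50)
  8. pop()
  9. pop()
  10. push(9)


push(46) -> [46]
push(41) -> [46, 41]
push(5) -> [46, 41, 5]
push(2) -> [46, 41, 5, 2]
push(41) -> [46, 41, 5, 2, 41]
push(26) -> [46, 41, 5, 2, 41, 26]
push(50) -> [46, 41, 5, 2, 41, 26, 50]
pop()->50, [46, 41, 5, 2, 41, 26]
pop()->26, [46, 41, 5, 2, 41]
push(9) -> [46, 41, 5, 2, 41, 9]

Final stack: [46, 41, 5, 2, 41, 9]


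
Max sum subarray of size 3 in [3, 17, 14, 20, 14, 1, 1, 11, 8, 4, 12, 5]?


[0:3]: 34
[1:4]: 51
[2:5]: 48
[3:6]: 35
[4:7]: 16
[5:8]: 13
[6:9]: 20
[7:10]: 23
[8:11]: 24
[9:12]: 21

Max: 51 at [1:4]


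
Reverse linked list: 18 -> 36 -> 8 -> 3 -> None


Step 1: curr=18, set curr.next=prev(None) | reversed so far: 18
Step 2: curr=36, set curr.next=prev(18) | reversed so far: 36 -> 18
Step 3: curr=8, set curr.next=prev(36) | reversed so far: 8 -> 36 -> 18
Step 4: curr=3, set curr.next=prev(8) | reversed so far: 3 -> 8 -> 36 -> 18

3 -> 8 -> 36 -> 18 -> None


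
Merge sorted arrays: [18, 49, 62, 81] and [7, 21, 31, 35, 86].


Take 7 from B
Take 18 from A
Take 21 from B
Take 31 from B
Take 35 from B
Take 49 from A
Take 62 from A
Take 81 from A

Merged: [7, 18, 21, 31, 35, 49, 62, 81, 86]


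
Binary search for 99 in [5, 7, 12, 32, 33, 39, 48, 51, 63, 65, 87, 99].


Step 1: lo=0, hi=11, mid=5, val=39
Step 2: lo=6, hi=11, mid=8, val=63
Step 3: lo=9, hi=11, mid=10, val=87
Step 4: lo=11, hi=11, mid=11, val=99

Found at index 11


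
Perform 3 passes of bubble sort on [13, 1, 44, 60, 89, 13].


Initial: [13, 1, 44, 60, 89, 13]
Pass 1: [1, 13, 44, 60, 13, 89] (2 swaps)
Pass 2: [1, 13, 44, 13, 60, 89] (1 swaps)
Pass 3: [1, 13, 13, 44, 60, 89] (1 swaps)

After 3 passes: [1, 13, 13, 44, 60, 89]


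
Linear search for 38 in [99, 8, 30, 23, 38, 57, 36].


i=0: 99!=38
i=1: 8!=38
i=2: 30!=38
i=3: 23!=38
i=4: 38==38 found!

Found at 4, 5 comps


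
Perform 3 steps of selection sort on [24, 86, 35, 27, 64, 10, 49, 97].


Initial: [24, 86, 35, 27, 64, 10, 49, 97]
Step 1: min=10 at 5
  Swap: [10, 86, 35, 27, 64, 24, 49, 97]
Step 2: min=24 at 5
  Swap: [10, 24, 35, 27, 64, 86, 49, 97]
Step 3: min=27 at 3
  Swap: [10, 24, 27, 35, 64, 86, 49, 97]

After 3 steps: [10, 24, 27, 35, 64, 86, 49, 97]


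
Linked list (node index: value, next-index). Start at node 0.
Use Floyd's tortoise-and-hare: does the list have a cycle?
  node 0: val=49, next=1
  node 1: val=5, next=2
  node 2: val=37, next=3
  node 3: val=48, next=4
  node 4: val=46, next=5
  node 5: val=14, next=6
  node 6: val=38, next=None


Floyd's tortoise (slow, +1) and hare (fast, +2):
  init: slow=0, fast=0
  step 1: slow=1, fast=2
  step 2: slow=2, fast=4
  step 3: slow=3, fast=6
  step 4: fast -> None, no cycle

Cycle: no


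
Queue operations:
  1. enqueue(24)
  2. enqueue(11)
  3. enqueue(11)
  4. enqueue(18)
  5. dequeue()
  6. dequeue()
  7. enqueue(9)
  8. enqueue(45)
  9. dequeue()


enqueue(24) -> [24]
enqueue(11) -> [24, 11]
enqueue(11) -> [24, 11, 11]
enqueue(18) -> [24, 11, 11, 18]
dequeue()->24, [11, 11, 18]
dequeue()->11, [11, 18]
enqueue(9) -> [11, 18, 9]
enqueue(45) -> [11, 18, 9, 45]
dequeue()->11, [18, 9, 45]

Final queue: [18, 9, 45]


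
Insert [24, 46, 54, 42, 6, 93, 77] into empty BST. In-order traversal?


Insert 24: root
Insert 46: R from 24
Insert 54: R from 24 -> R from 46
Insert 42: R from 24 -> L from 46
Insert 6: L from 24
Insert 93: R from 24 -> R from 46 -> R from 54
Insert 77: R from 24 -> R from 46 -> R from 54 -> L from 93

In-order: [6, 24, 42, 46, 54, 77, 93]


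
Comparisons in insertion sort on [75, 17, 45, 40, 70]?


Algorithm: insertion sort
Input: [75, 17, 45, 40, 70]
Sorted: [17, 40, 45, 70, 75]

8


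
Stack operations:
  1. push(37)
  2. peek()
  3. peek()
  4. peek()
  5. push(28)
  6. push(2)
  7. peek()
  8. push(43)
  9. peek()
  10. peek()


push(37) -> [37]
peek()->37
peek()->37
peek()->37
push(28) -> [37, 28]
push(2) -> [37, 28, 2]
peek()->2
push(43) -> [37, 28, 2, 43]
peek()->43
peek()->43

Final stack: [37, 28, 2, 43]


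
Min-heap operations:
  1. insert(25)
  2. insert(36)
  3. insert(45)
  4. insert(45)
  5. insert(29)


insert(25) -> [25]
insert(36) -> [25, 36]
insert(45) -> [25, 36, 45]
insert(45) -> [25, 36, 45, 45]
insert(29) -> [25, 29, 45, 45, 36]

Final heap: [25, 29, 45, 45, 36]


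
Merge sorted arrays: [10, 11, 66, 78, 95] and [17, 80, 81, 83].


Take 10 from A
Take 11 from A
Take 17 from B
Take 66 from A
Take 78 from A
Take 80 from B
Take 81 from B
Take 83 from B

Merged: [10, 11, 17, 66, 78, 80, 81, 83, 95]


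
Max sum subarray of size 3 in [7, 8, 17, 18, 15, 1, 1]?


[0:3]: 32
[1:4]: 43
[2:5]: 50
[3:6]: 34
[4:7]: 17

Max: 50 at [2:5]


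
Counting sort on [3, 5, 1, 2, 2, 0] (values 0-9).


Input: [3, 5, 1, 2, 2, 0]
Counts: [1, 1, 2, 1, 0, 1, 0, 0, 0, 0]

Sorted: [0, 1, 2, 2, 3, 5]


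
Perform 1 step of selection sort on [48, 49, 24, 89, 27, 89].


Initial: [48, 49, 24, 89, 27, 89]
Step 1: min=24 at 2
  Swap: [24, 49, 48, 89, 27, 89]

After 1 step: [24, 49, 48, 89, 27, 89]


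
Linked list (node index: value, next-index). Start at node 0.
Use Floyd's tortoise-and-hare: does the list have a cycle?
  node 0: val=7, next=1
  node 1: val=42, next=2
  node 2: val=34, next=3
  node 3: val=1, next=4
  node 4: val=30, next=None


Floyd's tortoise (slow, +1) and hare (fast, +2):
  init: slow=0, fast=0
  step 1: slow=1, fast=2
  step 2: slow=2, fast=4
  step 3: fast -> None, no cycle

Cycle: no


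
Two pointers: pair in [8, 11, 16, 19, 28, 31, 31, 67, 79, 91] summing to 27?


lo=0(8)+hi=9(91)=99
lo=0(8)+hi=8(79)=87
lo=0(8)+hi=7(67)=75
lo=0(8)+hi=6(31)=39
lo=0(8)+hi=5(31)=39
lo=0(8)+hi=4(28)=36
lo=0(8)+hi=3(19)=27

Yes: 8+19=27


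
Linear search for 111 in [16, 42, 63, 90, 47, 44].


i=0: 16!=111
i=1: 42!=111
i=2: 63!=111
i=3: 90!=111
i=4: 47!=111
i=5: 44!=111

Not found, 6 comps


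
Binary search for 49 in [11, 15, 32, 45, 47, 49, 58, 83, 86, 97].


Step 1: lo=0, hi=9, mid=4, val=47
Step 2: lo=5, hi=9, mid=7, val=83
Step 3: lo=5, hi=6, mid=5, val=49

Found at index 5


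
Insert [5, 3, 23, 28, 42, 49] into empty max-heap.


Insert 5: [5]
Insert 3: [5, 3]
Insert 23: [23, 3, 5]
Insert 28: [28, 23, 5, 3]
Insert 42: [42, 28, 5, 3, 23]
Insert 49: [49, 28, 42, 3, 23, 5]

Final heap: [49, 28, 42, 3, 23, 5]


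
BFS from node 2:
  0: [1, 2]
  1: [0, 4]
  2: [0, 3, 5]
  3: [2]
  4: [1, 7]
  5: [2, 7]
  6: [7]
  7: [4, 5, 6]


Visit 2, enqueue [0, 3, 5]
Visit 0, enqueue [1]
Visit 3, enqueue []
Visit 5, enqueue [7]
Visit 1, enqueue [4]
Visit 7, enqueue [6]
Visit 4, enqueue []
Visit 6, enqueue []

BFS order: [2, 0, 3, 5, 1, 7, 4, 6]


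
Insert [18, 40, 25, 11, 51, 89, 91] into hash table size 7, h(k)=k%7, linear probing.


Insert 18: h=4 -> slot 4
Insert 40: h=5 -> slot 5
Insert 25: h=4, 2 probes -> slot 6
Insert 11: h=4, 3 probes -> slot 0
Insert 51: h=2 -> slot 2
Insert 89: h=5, 3 probes -> slot 1
Insert 91: h=0, 3 probes -> slot 3

Table: [11, 89, 51, 91, 18, 40, 25]


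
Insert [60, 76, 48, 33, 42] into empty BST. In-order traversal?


Insert 60: root
Insert 76: R from 60
Insert 48: L from 60
Insert 33: L from 60 -> L from 48
Insert 42: L from 60 -> L from 48 -> R from 33

In-order: [33, 42, 48, 60, 76]


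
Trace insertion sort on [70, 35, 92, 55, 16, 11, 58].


Initial: [70, 35, 92, 55, 16, 11, 58]
Insert 35: [35, 70, 92, 55, 16, 11, 58]
Insert 92: [35, 70, 92, 55, 16, 11, 58]
Insert 55: [35, 55, 70, 92, 16, 11, 58]
Insert 16: [16, 35, 55, 70, 92, 11, 58]
Insert 11: [11, 16, 35, 55, 70, 92, 58]
Insert 58: [11, 16, 35, 55, 58, 70, 92]

Sorted: [11, 16, 35, 55, 58, 70, 92]


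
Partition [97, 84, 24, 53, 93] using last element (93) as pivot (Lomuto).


Pivot: 93
  84 <= 93: swap -> [84, 97, 24, 53, 93]
  24 <= 93: swap -> [84, 24, 97, 53, 93]
  53 <= 93: swap -> [84, 24, 53, 97, 93]
Place pivot at 3: [84, 24, 53, 93, 97]

Partitioned: [84, 24, 53, 93, 97]


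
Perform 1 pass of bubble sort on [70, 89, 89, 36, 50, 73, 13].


Initial: [70, 89, 89, 36, 50, 73, 13]
Pass 1: [70, 89, 36, 50, 73, 13, 89] (4 swaps)

After 1 pass: [70, 89, 36, 50, 73, 13, 89]


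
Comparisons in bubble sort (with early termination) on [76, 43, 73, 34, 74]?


Algorithm: bubble sort (with early termination)
Input: [76, 43, 73, 34, 74]
Sorted: [34, 43, 73, 74, 76]

10


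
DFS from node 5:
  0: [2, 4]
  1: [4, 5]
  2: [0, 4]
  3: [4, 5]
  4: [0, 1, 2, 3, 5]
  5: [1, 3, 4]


Visit 5, push [4, 3, 1]
Visit 1, push [4]
Visit 4, push [3, 2, 0]
Visit 0, push [2]
Visit 2, push []
Visit 3, push []

DFS order: [5, 1, 4, 0, 2, 3]


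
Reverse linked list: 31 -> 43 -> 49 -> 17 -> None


Step 1: curr=31, set curr.next=prev(None) | reversed so far: 31
Step 2: curr=43, set curr.next=prev(31) | reversed so far: 43 -> 31
Step 3: curr=49, set curr.next=prev(43) | reversed so far: 49 -> 43 -> 31
Step 4: curr=17, set curr.next=prev(49) | reversed so far: 17 -> 49 -> 43 -> 31

17 -> 49 -> 43 -> 31 -> None


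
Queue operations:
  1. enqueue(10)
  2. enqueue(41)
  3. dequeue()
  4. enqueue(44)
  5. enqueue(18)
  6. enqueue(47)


enqueue(10) -> [10]
enqueue(41) -> [10, 41]
dequeue()->10, [41]
enqueue(44) -> [41, 44]
enqueue(18) -> [41, 44, 18]
enqueue(47) -> [41, 44, 18, 47]

Final queue: [41, 44, 18, 47]


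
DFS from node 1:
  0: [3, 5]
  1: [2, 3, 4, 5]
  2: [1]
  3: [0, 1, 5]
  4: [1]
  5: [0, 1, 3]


Visit 1, push [5, 4, 3, 2]
Visit 2, push []
Visit 3, push [5, 0]
Visit 0, push [5]
Visit 5, push []
Visit 4, push []

DFS order: [1, 2, 3, 0, 5, 4]


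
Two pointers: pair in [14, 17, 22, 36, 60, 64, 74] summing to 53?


lo=0(14)+hi=6(74)=88
lo=0(14)+hi=5(64)=78
lo=0(14)+hi=4(60)=74
lo=0(14)+hi=3(36)=50
lo=1(17)+hi=3(36)=53

Yes: 17+36=53


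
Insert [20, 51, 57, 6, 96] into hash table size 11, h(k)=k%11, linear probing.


Insert 20: h=9 -> slot 9
Insert 51: h=7 -> slot 7
Insert 57: h=2 -> slot 2
Insert 6: h=6 -> slot 6
Insert 96: h=8 -> slot 8

Table: [None, None, 57, None, None, None, 6, 51, 96, 20, None]


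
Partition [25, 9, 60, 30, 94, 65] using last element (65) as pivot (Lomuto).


Pivot: 65
  25 <= 65: advance i (no swap)
  9 <= 65: advance i (no swap)
  60 <= 65: advance i (no swap)
  30 <= 65: advance i (no swap)
Place pivot at 4: [25, 9, 60, 30, 65, 94]

Partitioned: [25, 9, 60, 30, 65, 94]


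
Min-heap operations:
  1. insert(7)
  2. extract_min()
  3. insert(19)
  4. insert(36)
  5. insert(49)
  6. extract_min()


insert(7) -> [7]
extract_min()->7, []
insert(19) -> [19]
insert(36) -> [19, 36]
insert(49) -> [19, 36, 49]
extract_min()->19, [36, 49]

Final heap: [36, 49]


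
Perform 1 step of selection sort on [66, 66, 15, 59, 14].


Initial: [66, 66, 15, 59, 14]
Step 1: min=14 at 4
  Swap: [14, 66, 15, 59, 66]

After 1 step: [14, 66, 15, 59, 66]


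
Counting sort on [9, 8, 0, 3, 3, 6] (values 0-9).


Input: [9, 8, 0, 3, 3, 6]
Counts: [1, 0, 0, 2, 0, 0, 1, 0, 1, 1]

Sorted: [0, 3, 3, 6, 8, 9]


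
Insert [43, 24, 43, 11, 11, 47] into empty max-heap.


Insert 43: [43]
Insert 24: [43, 24]
Insert 43: [43, 24, 43]
Insert 11: [43, 24, 43, 11]
Insert 11: [43, 24, 43, 11, 11]
Insert 47: [47, 24, 43, 11, 11, 43]

Final heap: [47, 24, 43, 11, 11, 43]


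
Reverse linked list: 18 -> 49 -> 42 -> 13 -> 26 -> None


Step 1: curr=18, set curr.next=prev(None) | reversed so far: 18
Step 2: curr=49, set curr.next=prev(18) | reversed so far: 49 -> 18
Step 3: curr=42, set curr.next=prev(49) | reversed so far: 42 -> 49 -> 18
Step 4: curr=13, set curr.next=prev(42) | reversed so far: 13 -> 42 -> 49 -> 18
Step 5: curr=26, set curr.next=prev(13) | reversed so far: 26 -> 13 -> 42 -> 49 -> 18

26 -> 13 -> 42 -> 49 -> 18 -> None


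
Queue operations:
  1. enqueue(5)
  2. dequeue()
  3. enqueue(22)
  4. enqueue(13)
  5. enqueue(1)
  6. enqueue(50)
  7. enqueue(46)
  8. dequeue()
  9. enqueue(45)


enqueue(5) -> [5]
dequeue()->5, []
enqueue(22) -> [22]
enqueue(13) -> [22, 13]
enqueue(1) -> [22, 13, 1]
enqueue(50) -> [22, 13, 1, 50]
enqueue(46) -> [22, 13, 1, 50, 46]
dequeue()->22, [13, 1, 50, 46]
enqueue(45) -> [13, 1, 50, 46, 45]

Final queue: [13, 1, 50, 46, 45]


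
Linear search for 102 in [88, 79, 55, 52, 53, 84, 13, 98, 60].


i=0: 88!=102
i=1: 79!=102
i=2: 55!=102
i=3: 52!=102
i=4: 53!=102
i=5: 84!=102
i=6: 13!=102
i=7: 98!=102
i=8: 60!=102

Not found, 9 comps


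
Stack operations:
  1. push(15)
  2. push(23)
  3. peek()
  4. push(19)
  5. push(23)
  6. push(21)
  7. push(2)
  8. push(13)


push(15) -> [15]
push(23) -> [15, 23]
peek()->23
push(19) -> [15, 23, 19]
push(23) -> [15, 23, 19, 23]
push(21) -> [15, 23, 19, 23, 21]
push(2) -> [15, 23, 19, 23, 21, 2]
push(13) -> [15, 23, 19, 23, 21, 2, 13]

Final stack: [15, 23, 19, 23, 21, 2, 13]


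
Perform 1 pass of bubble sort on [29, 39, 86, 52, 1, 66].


Initial: [29, 39, 86, 52, 1, 66]
Pass 1: [29, 39, 52, 1, 66, 86] (3 swaps)

After 1 pass: [29, 39, 52, 1, 66, 86]


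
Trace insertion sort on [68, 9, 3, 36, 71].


Initial: [68, 9, 3, 36, 71]
Insert 9: [9, 68, 3, 36, 71]
Insert 3: [3, 9, 68, 36, 71]
Insert 36: [3, 9, 36, 68, 71]
Insert 71: [3, 9, 36, 68, 71]

Sorted: [3, 9, 36, 68, 71]


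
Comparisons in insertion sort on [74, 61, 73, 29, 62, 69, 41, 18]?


Algorithm: insertion sort
Input: [74, 61, 73, 29, 62, 69, 41, 18]
Sorted: [18, 29, 41, 61, 62, 69, 73, 74]

25


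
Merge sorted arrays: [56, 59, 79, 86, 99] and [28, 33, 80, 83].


Take 28 from B
Take 33 from B
Take 56 from A
Take 59 from A
Take 79 from A
Take 80 from B
Take 83 from B

Merged: [28, 33, 56, 59, 79, 80, 83, 86, 99]


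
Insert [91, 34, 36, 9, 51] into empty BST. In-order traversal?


Insert 91: root
Insert 34: L from 91
Insert 36: L from 91 -> R from 34
Insert 9: L from 91 -> L from 34
Insert 51: L from 91 -> R from 34 -> R from 36

In-order: [9, 34, 36, 51, 91]


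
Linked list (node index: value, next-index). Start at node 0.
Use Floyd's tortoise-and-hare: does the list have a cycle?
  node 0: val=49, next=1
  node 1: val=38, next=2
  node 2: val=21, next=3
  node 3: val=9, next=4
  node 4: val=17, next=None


Floyd's tortoise (slow, +1) and hare (fast, +2):
  init: slow=0, fast=0
  step 1: slow=1, fast=2
  step 2: slow=2, fast=4
  step 3: fast -> None, no cycle

Cycle: no


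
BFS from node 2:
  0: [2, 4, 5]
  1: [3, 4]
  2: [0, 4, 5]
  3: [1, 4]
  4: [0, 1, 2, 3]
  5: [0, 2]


Visit 2, enqueue [0, 4, 5]
Visit 0, enqueue []
Visit 4, enqueue [1, 3]
Visit 5, enqueue []
Visit 1, enqueue []
Visit 3, enqueue []

BFS order: [2, 0, 4, 5, 1, 3]


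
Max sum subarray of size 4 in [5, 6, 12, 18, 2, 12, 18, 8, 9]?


[0:4]: 41
[1:5]: 38
[2:6]: 44
[3:7]: 50
[4:8]: 40
[5:9]: 47

Max: 50 at [3:7]


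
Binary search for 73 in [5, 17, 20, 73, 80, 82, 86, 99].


Step 1: lo=0, hi=7, mid=3, val=73

Found at index 3


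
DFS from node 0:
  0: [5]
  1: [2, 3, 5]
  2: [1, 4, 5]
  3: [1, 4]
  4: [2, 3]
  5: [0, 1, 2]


Visit 0, push [5]
Visit 5, push [2, 1]
Visit 1, push [3, 2]
Visit 2, push [4]
Visit 4, push [3]
Visit 3, push []

DFS order: [0, 5, 1, 2, 4, 3]


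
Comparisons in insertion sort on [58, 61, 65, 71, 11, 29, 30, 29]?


Algorithm: insertion sort
Input: [58, 61, 65, 71, 11, 29, 30, 29]
Sorted: [11, 29, 29, 30, 58, 61, 65, 71]

23


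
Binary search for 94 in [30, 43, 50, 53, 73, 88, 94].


Step 1: lo=0, hi=6, mid=3, val=53
Step 2: lo=4, hi=6, mid=5, val=88
Step 3: lo=6, hi=6, mid=6, val=94

Found at index 6


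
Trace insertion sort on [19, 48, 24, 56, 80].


Initial: [19, 48, 24, 56, 80]
Insert 48: [19, 48, 24, 56, 80]
Insert 24: [19, 24, 48, 56, 80]
Insert 56: [19, 24, 48, 56, 80]
Insert 80: [19, 24, 48, 56, 80]

Sorted: [19, 24, 48, 56, 80]


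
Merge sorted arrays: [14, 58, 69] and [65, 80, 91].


Take 14 from A
Take 58 from A
Take 65 from B
Take 69 from A

Merged: [14, 58, 65, 69, 80, 91]


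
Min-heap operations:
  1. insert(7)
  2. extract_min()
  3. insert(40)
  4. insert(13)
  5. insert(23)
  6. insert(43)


insert(7) -> [7]
extract_min()->7, []
insert(40) -> [40]
insert(13) -> [13, 40]
insert(23) -> [13, 40, 23]
insert(43) -> [13, 40, 23, 43]

Final heap: [13, 40, 23, 43]


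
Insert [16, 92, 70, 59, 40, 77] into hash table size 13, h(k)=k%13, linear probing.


Insert 16: h=3 -> slot 3
Insert 92: h=1 -> slot 1
Insert 70: h=5 -> slot 5
Insert 59: h=7 -> slot 7
Insert 40: h=1, 1 probes -> slot 2
Insert 77: h=12 -> slot 12

Table: [None, 92, 40, 16, None, 70, None, 59, None, None, None, None, 77]


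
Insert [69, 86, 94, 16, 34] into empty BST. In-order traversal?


Insert 69: root
Insert 86: R from 69
Insert 94: R from 69 -> R from 86
Insert 16: L from 69
Insert 34: L from 69 -> R from 16

In-order: [16, 34, 69, 86, 94]


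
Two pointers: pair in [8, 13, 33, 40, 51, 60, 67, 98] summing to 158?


lo=0(8)+hi=7(98)=106
lo=1(13)+hi=7(98)=111
lo=2(33)+hi=7(98)=131
lo=3(40)+hi=7(98)=138
lo=4(51)+hi=7(98)=149
lo=5(60)+hi=7(98)=158

Yes: 60+98=158


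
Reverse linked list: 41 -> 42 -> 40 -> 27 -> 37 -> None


Step 1: curr=41, set curr.next=prev(None) | reversed so far: 41
Step 2: curr=42, set curr.next=prev(41) | reversed so far: 42 -> 41
Step 3: curr=40, set curr.next=prev(42) | reversed so far: 40 -> 42 -> 41
Step 4: curr=27, set curr.next=prev(40) | reversed so far: 27 -> 40 -> 42 -> 41
Step 5: curr=37, set curr.next=prev(27) | reversed so far: 37 -> 27 -> 40 -> 42 -> 41

37 -> 27 -> 40 -> 42 -> 41 -> None


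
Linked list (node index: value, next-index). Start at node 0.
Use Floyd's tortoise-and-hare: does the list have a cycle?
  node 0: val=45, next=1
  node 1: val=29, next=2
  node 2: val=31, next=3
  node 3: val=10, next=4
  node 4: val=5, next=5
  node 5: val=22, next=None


Floyd's tortoise (slow, +1) and hare (fast, +2):
  init: slow=0, fast=0
  step 1: slow=1, fast=2
  step 2: slow=2, fast=4
  step 3: fast 4->5->None, no cycle

Cycle: no


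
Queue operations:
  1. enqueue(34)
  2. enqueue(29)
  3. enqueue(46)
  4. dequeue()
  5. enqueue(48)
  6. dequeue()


enqueue(34) -> [34]
enqueue(29) -> [34, 29]
enqueue(46) -> [34, 29, 46]
dequeue()->34, [29, 46]
enqueue(48) -> [29, 46, 48]
dequeue()->29, [46, 48]

Final queue: [46, 48]


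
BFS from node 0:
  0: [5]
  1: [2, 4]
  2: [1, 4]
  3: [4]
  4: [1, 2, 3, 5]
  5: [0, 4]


Visit 0, enqueue [5]
Visit 5, enqueue [4]
Visit 4, enqueue [1, 2, 3]
Visit 1, enqueue []
Visit 2, enqueue []
Visit 3, enqueue []

BFS order: [0, 5, 4, 1, 2, 3]


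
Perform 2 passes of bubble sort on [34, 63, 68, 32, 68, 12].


Initial: [34, 63, 68, 32, 68, 12]
Pass 1: [34, 63, 32, 68, 12, 68] (2 swaps)
Pass 2: [34, 32, 63, 12, 68, 68] (2 swaps)

After 2 passes: [34, 32, 63, 12, 68, 68]


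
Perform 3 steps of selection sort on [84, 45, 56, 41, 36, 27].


Initial: [84, 45, 56, 41, 36, 27]
Step 1: min=27 at 5
  Swap: [27, 45, 56, 41, 36, 84]
Step 2: min=36 at 4
  Swap: [27, 36, 56, 41, 45, 84]
Step 3: min=41 at 3
  Swap: [27, 36, 41, 56, 45, 84]

After 3 steps: [27, 36, 41, 56, 45, 84]


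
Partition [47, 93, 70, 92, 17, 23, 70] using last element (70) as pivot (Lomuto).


Pivot: 70
  47 <= 70: advance i (no swap)
  70 <= 70: swap -> [47, 70, 93, 92, 17, 23, 70]
  17 <= 70: swap -> [47, 70, 17, 92, 93, 23, 70]
  23 <= 70: swap -> [47, 70, 17, 23, 93, 92, 70]
Place pivot at 4: [47, 70, 17, 23, 70, 92, 93]

Partitioned: [47, 70, 17, 23, 70, 92, 93]


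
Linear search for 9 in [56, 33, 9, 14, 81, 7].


i=0: 56!=9
i=1: 33!=9
i=2: 9==9 found!

Found at 2, 3 comps


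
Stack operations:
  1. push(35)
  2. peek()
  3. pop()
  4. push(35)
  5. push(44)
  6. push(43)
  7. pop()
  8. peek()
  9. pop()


push(35) -> [35]
peek()->35
pop()->35, []
push(35) -> [35]
push(44) -> [35, 44]
push(43) -> [35, 44, 43]
pop()->43, [35, 44]
peek()->44
pop()->44, [35]

Final stack: [35]


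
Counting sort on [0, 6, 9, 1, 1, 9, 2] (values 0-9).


Input: [0, 6, 9, 1, 1, 9, 2]
Counts: [1, 2, 1, 0, 0, 0, 1, 0, 0, 2]

Sorted: [0, 1, 1, 2, 6, 9, 9]


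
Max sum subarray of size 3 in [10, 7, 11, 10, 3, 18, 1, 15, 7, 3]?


[0:3]: 28
[1:4]: 28
[2:5]: 24
[3:6]: 31
[4:7]: 22
[5:8]: 34
[6:9]: 23
[7:10]: 25

Max: 34 at [5:8]


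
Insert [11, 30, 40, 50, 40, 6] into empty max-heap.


Insert 11: [11]
Insert 30: [30, 11]
Insert 40: [40, 11, 30]
Insert 50: [50, 40, 30, 11]
Insert 40: [50, 40, 30, 11, 40]
Insert 6: [50, 40, 30, 11, 40, 6]

Final heap: [50, 40, 30, 11, 40, 6]


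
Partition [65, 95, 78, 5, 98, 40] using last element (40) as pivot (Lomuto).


Pivot: 40
  5 <= 40: swap -> [5, 95, 78, 65, 98, 40]
Place pivot at 1: [5, 40, 78, 65, 98, 95]

Partitioned: [5, 40, 78, 65, 98, 95]


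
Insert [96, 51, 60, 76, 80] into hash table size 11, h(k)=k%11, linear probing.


Insert 96: h=8 -> slot 8
Insert 51: h=7 -> slot 7
Insert 60: h=5 -> slot 5
Insert 76: h=10 -> slot 10
Insert 80: h=3 -> slot 3

Table: [None, None, None, 80, None, 60, None, 51, 96, None, 76]


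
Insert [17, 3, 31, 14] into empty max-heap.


Insert 17: [17]
Insert 3: [17, 3]
Insert 31: [31, 3, 17]
Insert 14: [31, 14, 17, 3]

Final heap: [31, 14, 17, 3]


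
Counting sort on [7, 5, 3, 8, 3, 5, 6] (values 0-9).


Input: [7, 5, 3, 8, 3, 5, 6]
Counts: [0, 0, 0, 2, 0, 2, 1, 1, 1, 0]

Sorted: [3, 3, 5, 5, 6, 7, 8]


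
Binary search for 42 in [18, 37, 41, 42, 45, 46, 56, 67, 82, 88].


Step 1: lo=0, hi=9, mid=4, val=45
Step 2: lo=0, hi=3, mid=1, val=37
Step 3: lo=2, hi=3, mid=2, val=41
Step 4: lo=3, hi=3, mid=3, val=42

Found at index 3


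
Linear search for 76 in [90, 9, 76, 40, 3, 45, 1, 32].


i=0: 90!=76
i=1: 9!=76
i=2: 76==76 found!

Found at 2, 3 comps


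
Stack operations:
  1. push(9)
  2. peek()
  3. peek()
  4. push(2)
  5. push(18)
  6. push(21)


push(9) -> [9]
peek()->9
peek()->9
push(2) -> [9, 2]
push(18) -> [9, 2, 18]
push(21) -> [9, 2, 18, 21]

Final stack: [9, 2, 18, 21]
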